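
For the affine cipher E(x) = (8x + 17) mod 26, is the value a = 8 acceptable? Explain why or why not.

Step 1: Compute gcd(8, 26).
Step 2: gcd(8, 26) = 2.
Since gcd = 2 != 1, 8 shares a common factor with 26, so it cannot be used.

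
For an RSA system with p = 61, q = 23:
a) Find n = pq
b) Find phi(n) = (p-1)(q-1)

Step 1: n = p * q = 61 * 23 = 1403.
Step 2: phi(n) = (p-1)(q-1) = 60 * 22 = 1320.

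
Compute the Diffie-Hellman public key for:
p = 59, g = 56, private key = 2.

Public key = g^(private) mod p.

Step 1: A = g^a mod p = 56^2 mod 59.
  56^1 mod 59 = 56
  56^2 mod 59 = (56 * 56) mod 59 = 9
Result: A = 9.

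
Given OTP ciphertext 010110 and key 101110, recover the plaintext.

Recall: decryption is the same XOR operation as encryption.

Step 1: XOR ciphertext with key:
  Ciphertext: 010110
  Key:        101110
  XOR:        111000
Step 2: Plaintext = 111000 = 56 in decimal.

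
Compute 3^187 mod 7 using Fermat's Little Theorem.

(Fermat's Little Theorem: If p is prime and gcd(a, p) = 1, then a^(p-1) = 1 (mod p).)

Step 1: Since 7 is prime, by Fermat's Little Theorem: 3^6 = 1 (mod 7).
Step 2: Reduce exponent: 187 mod 6 = 1.
Step 3: So 3^187 = 3^1 (mod 7).
Step 4: 3^1 mod 7 = 3.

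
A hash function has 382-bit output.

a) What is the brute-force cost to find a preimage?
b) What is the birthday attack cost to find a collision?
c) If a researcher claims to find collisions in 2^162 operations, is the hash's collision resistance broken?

Step 1: Preimage resistance requires brute-force of 2^382 operations.
Step 2: Collision resistance (birthday bound) = 2^(382/2) = 2^191.
Step 3: The claimed attack costs 2^162 operations.
Step 4: Since 2^162 < 2^191, the claimed attack beats the generic birthday bound, so collision resistance is broken.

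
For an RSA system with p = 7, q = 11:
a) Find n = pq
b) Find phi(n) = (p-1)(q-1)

Step 1: n = p * q = 7 * 11 = 77.
Step 2: phi(n) = (p-1)(q-1) = 6 * 10 = 60.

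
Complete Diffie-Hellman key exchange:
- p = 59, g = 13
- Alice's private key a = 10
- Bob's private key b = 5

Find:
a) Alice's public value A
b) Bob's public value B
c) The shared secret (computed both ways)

Step 1: A = g^a mod p = 13^10 mod 59 = 36.
Step 2: B = g^b mod p = 13^5 mod 59 = 6.
Step 3: Alice computes s = B^a mod p = 6^10 mod 59 = 26.
Step 4: Bob computes s = A^b mod p = 36^5 mod 59 = 26.
Both sides agree: shared secret = 26.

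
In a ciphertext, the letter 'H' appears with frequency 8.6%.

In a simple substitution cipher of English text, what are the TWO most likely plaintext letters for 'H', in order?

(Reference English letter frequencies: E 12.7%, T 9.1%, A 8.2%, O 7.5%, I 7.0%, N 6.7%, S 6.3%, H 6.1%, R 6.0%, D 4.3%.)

Step 1: Observed frequency of 'H' is 8.6%.
Step 2: Compute distances to each reference frequency and sort:
  A (8.2%): difference = 0.4% <-- BEST
  T (9.1%): difference = 0.5% <-- RUNNER-UP
  O (7.5%): difference = 1.1%
  I (7.0%): difference = 1.6%
  N (6.7%): difference = 1.9%
Step 3: Most likely is 'A' (8.2%, diff 0.4%); second most likely is 'T' (9.1%, diff 0.5%).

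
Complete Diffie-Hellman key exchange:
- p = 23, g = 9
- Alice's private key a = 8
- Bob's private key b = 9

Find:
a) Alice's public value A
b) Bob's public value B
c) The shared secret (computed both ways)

Step 1: A = g^a mod p = 9^8 mod 23 = 13.
Step 2: B = g^b mod p = 9^9 mod 23 = 2.
Step 3: Alice computes s = B^a mod p = 2^8 mod 23 = 3.
Step 4: Bob computes s = A^b mod p = 13^9 mod 23 = 3.
Both sides agree: shared secret = 3.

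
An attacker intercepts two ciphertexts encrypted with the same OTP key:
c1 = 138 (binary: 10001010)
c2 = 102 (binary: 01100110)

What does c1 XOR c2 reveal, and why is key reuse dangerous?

Step 1: c1 XOR c2 = (m1 XOR k) XOR (m2 XOR k).
Step 2: By XOR associativity/commutativity: = m1 XOR m2 XOR k XOR k = m1 XOR m2.
Step 3: 10001010 XOR 01100110 = 11101100 = 236.
Step 4: The key cancels out! An attacker learns m1 XOR m2 = 236, revealing the relationship between plaintexts.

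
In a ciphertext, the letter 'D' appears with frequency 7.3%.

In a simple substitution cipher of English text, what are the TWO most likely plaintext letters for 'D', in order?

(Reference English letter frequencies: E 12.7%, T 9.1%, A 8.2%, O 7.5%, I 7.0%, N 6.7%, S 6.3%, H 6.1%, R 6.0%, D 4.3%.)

Step 1: Observed frequency of 'D' is 7.3%.
Step 2: Compute distances to each reference frequency and sort:
  O (7.5%): difference = 0.2% <-- BEST
  I (7.0%): difference = 0.3% <-- RUNNER-UP
  N (6.7%): difference = 0.6%
  A (8.2%): difference = 0.9%
  S (6.3%): difference = 1.0%
Step 3: Most likely is 'O' (7.5%, diff 0.2%); second most likely is 'I' (7.0%, diff 0.3%).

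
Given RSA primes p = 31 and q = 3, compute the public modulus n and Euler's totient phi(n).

Step 1: n = p * q = 31 * 3 = 93.
Step 2: phi(n) = (p-1)(q-1) = 30 * 2 = 60.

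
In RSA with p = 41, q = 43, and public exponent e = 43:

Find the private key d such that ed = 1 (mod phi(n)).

Step 1: n = 41 * 43 = 1763.
Step 2: phi(n) = 40 * 42 = 1680.
Step 3: Find d such that 43 * d = 1 (mod 1680).
Step 4: d = 43^(-1) mod 1680 = 547.
Verification: 43 * 547 = 23521 = 14 * 1680 + 1.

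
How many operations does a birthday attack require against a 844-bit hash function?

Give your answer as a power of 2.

Step 1: The birthday paradox gives collision probability ~50% after sqrt(2^n) = 2^(n/2) hashes.
Step 2: For 844-bit output: 2^(844/2) = 2^422.
Step 3: Approximately 2^422 hash computations needed.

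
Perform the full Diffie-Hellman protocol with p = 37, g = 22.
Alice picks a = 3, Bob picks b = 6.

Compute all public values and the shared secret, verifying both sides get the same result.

Step 1: A = g^a mod p = 22^3 mod 37 = 29.
Step 2: B = g^b mod p = 22^6 mod 37 = 27.
Step 3: Alice computes s = B^a mod p = 27^3 mod 37 = 36.
Step 4: Bob computes s = A^b mod p = 29^6 mod 37 = 36.
Both sides agree: shared secret = 36.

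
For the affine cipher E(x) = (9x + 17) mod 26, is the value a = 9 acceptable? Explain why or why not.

Step 1: Compute gcd(9, 26).
Step 2: gcd(9, 26) = 1.
Since gcd = 1, 9 is coprime with 26, so it is a valid key.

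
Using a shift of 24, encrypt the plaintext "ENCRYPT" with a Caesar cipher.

Step 1: For each letter, shift forward by 24 positions (mod 26).
  E (position 4) -> position (4+24) mod 26 = 2 -> C
  N (position 13) -> position (13+24) mod 26 = 11 -> L
  C (position 2) -> position (2+24) mod 26 = 0 -> A
  R (position 17) -> position (17+24) mod 26 = 15 -> P
  Y (position 24) -> position (24+24) mod 26 = 22 -> W
  P (position 15) -> position (15+24) mod 26 = 13 -> N
  T (position 19) -> position (19+24) mod 26 = 17 -> R
Result: CLAPWNR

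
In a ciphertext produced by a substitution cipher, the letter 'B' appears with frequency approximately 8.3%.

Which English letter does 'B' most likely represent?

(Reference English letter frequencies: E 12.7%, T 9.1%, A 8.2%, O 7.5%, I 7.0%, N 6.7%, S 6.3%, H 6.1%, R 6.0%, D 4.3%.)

Step 1: The observed frequency is 8.3%.
Step 2: Compare with English frequencies:
  E: 12.7% (difference: 4.4%)
  T: 9.1% (difference: 0.8%)
  A: 8.2% (difference: 0.1%) <-- closest
  O: 7.5% (difference: 0.8%)
  I: 7.0% (difference: 1.3%)
  N: 6.7% (difference: 1.6%)
  S: 6.3% (difference: 2.0%)
  H: 6.1% (difference: 2.2%)
  R: 6.0% (difference: 2.3%)
  D: 4.3% (difference: 4.0%)
Step 3: 'B' most likely represents 'A' (frequency 8.2%).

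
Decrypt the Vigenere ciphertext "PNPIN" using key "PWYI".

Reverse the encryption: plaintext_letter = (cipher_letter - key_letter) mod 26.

Step 1: Extend key: PWYIP
Step 2: Decrypt each letter (c - k) mod 26:
  P(15) - P(15) = (15-15) mod 26 = 0 = A
  N(13) - W(22) = (13-22) mod 26 = 17 = R
  P(15) - Y(24) = (15-24) mod 26 = 17 = R
  I(8) - I(8) = (8-8) mod 26 = 0 = A
  N(13) - P(15) = (13-15) mod 26 = 24 = Y
Plaintext: ARRAY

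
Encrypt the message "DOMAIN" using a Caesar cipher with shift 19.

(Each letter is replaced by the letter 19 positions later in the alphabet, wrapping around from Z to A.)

Step 1: For each letter, shift forward by 19 positions (mod 26).
  D (position 3) -> position (3+19) mod 26 = 22 -> W
  O (position 14) -> position (14+19) mod 26 = 7 -> H
  M (position 12) -> position (12+19) mod 26 = 5 -> F
  A (position 0) -> position (0+19) mod 26 = 19 -> T
  I (position 8) -> position (8+19) mod 26 = 1 -> B
  N (position 13) -> position (13+19) mod 26 = 6 -> G
Result: WHFTBG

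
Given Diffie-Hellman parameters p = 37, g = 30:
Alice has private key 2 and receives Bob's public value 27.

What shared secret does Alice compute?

Step 1: s = B^a mod p = 27^2 mod 37.
  27^1 mod 37 = 27
  27^2 mod 37 = (27 * 27) mod 37 = 26
Result: shared secret = 26.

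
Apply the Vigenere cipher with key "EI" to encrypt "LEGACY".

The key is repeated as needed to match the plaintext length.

Step 1: Repeat key to match plaintext length:
  Plaintext: LEGACY
  Key:       EIEIEI
Step 2: Encrypt each letter:
  L(11) + E(4) = (11+4) mod 26 = 15 = P
  E(4) + I(8) = (4+8) mod 26 = 12 = M
  G(6) + E(4) = (6+4) mod 26 = 10 = K
  A(0) + I(8) = (0+8) mod 26 = 8 = I
  C(2) + E(4) = (2+4) mod 26 = 6 = G
  Y(24) + I(8) = (24+8) mod 26 = 6 = G
Ciphertext: PMKIGG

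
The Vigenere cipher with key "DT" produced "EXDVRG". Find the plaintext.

Step 1: Extend key: DTDTDT
Step 2: Decrypt each letter (c - k) mod 26:
  E(4) - D(3) = (4-3) mod 26 = 1 = B
  X(23) - T(19) = (23-19) mod 26 = 4 = E
  D(3) - D(3) = (3-3) mod 26 = 0 = A
  V(21) - T(19) = (21-19) mod 26 = 2 = C
  R(17) - D(3) = (17-3) mod 26 = 14 = O
  G(6) - T(19) = (6-19) mod 26 = 13 = N
Plaintext: BEACON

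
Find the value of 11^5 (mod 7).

Step 1: Compute 11^5 mod 7 step by step, reducing modulo 7 at each step.
  11^1 mod 7 = 4
  11^2 mod 7 = (4 * 11) mod 7 = 2
  11^3 mod 7 = (2 * 11) mod 7 = 1
  11^4 mod 7 = (1 * 11) mod 7 = 4
  11^5 mod 7 = (4 * 11) mod 7 = 2
Step 2: Result = 2.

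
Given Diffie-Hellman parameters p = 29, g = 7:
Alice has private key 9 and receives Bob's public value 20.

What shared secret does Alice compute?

Step 1: s = B^a mod p = 20^9 mod 29.
  20^1 mod 29 = 20
  20^2 mod 29 = (20 * 20) mod 29 = 23
  20^3 mod 29 = (23 * 20) mod 29 = 25
  20^4 mod 29 = (25 * 20) mod 29 = 7
  20^5 mod 29 = (7 * 20) mod 29 = 24
  20^6 mod 29 = (24 * 20) mod 29 = 16
  20^7 mod 29 = (16 * 20) mod 29 = 1
  20^8 mod 29 = (1 * 20) mod 29 = 20
  20^9 mod 29 = (20 * 20) mod 29 = 23
Result: shared secret = 23.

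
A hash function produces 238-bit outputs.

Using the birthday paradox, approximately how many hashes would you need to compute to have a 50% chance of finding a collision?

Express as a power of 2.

Step 1: The birthday paradox gives collision probability ~50% after sqrt(2^n) = 2^(n/2) hashes.
Step 2: For 238-bit output: 2^(238/2) = 2^119.
Step 3: Approximately 2^119 hash computations needed.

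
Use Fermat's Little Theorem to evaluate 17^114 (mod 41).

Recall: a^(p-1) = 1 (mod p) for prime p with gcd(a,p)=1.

Step 1: Since 41 is prime, by Fermat's Little Theorem: 17^40 = 1 (mod 41).
Step 2: Reduce exponent: 114 mod 40 = 34.
Step 3: So 17^114 = 17^34 (mod 41).
Step 4: 17^34 mod 41 = 36.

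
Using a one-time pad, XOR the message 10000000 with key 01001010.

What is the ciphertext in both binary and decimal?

Step 1: Write out the XOR operation bit by bit:
  Message: 10000000
  Key:     01001010
  XOR:     11001010
Step 2: Convert to decimal: 11001010 = 202.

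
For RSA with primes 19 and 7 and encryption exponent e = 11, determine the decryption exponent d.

Step 1: n = 19 * 7 = 133.
Step 2: phi(n) = 18 * 6 = 108.
Step 3: Find d such that 11 * d = 1 (mod 108).
Step 4: d = 11^(-1) mod 108 = 59.
Verification: 11 * 59 = 649 = 6 * 108 + 1.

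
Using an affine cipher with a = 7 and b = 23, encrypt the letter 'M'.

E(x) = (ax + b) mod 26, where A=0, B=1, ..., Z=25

Step 1: Convert 'M' to number: x = 12.
Step 2: E(12) = (7 * 12 + 23) mod 26 = 107 mod 26 = 3.
Step 3: Convert 3 back to letter: D.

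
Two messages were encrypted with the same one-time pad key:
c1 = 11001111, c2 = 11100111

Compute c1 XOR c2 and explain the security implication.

Step 1: c1 XOR c2 = (m1 XOR k) XOR (m2 XOR k).
Step 2: By XOR associativity/commutativity: = m1 XOR m2 XOR k XOR k = m1 XOR m2.
Step 3: 11001111 XOR 11100111 = 00101000 = 40.
Step 4: The key cancels out! An attacker learns m1 XOR m2 = 40, revealing the relationship between plaintexts.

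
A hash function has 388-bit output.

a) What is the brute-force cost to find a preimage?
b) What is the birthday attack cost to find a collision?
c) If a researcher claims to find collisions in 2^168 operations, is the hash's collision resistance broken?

Step 1: Preimage resistance requires brute-force of 2^388 operations.
Step 2: Collision resistance (birthday bound) = 2^(388/2) = 2^194.
Step 3: The claimed attack costs 2^168 operations.
Step 4: Since 2^168 < 2^194, the claimed attack beats the generic birthday bound, so collision resistance is broken.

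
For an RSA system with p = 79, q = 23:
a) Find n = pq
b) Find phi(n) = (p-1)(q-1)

Step 1: n = p * q = 79 * 23 = 1817.
Step 2: phi(n) = (p-1)(q-1) = 78 * 22 = 1716.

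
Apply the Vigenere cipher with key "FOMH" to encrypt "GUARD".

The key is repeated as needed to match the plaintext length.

Step 1: Repeat key to match plaintext length:
  Plaintext: GUARD
  Key:       FOMHF
Step 2: Encrypt each letter:
  G(6) + F(5) = (6+5) mod 26 = 11 = L
  U(20) + O(14) = (20+14) mod 26 = 8 = I
  A(0) + M(12) = (0+12) mod 26 = 12 = M
  R(17) + H(7) = (17+7) mod 26 = 24 = Y
  D(3) + F(5) = (3+5) mod 26 = 8 = I
Ciphertext: LIMYI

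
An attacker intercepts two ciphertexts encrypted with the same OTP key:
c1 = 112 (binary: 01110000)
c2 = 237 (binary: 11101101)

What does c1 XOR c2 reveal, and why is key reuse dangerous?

Step 1: c1 XOR c2 = (m1 XOR k) XOR (m2 XOR k).
Step 2: By XOR associativity/commutativity: = m1 XOR m2 XOR k XOR k = m1 XOR m2.
Step 3: 01110000 XOR 11101101 = 10011101 = 157.
Step 4: The key cancels out! An attacker learns m1 XOR m2 = 157, revealing the relationship between plaintexts.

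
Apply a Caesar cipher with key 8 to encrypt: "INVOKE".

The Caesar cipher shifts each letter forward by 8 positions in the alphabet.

Step 1: For each letter, shift forward by 8 positions (mod 26).
  I (position 8) -> position (8+8) mod 26 = 16 -> Q
  N (position 13) -> position (13+8) mod 26 = 21 -> V
  V (position 21) -> position (21+8) mod 26 = 3 -> D
  O (position 14) -> position (14+8) mod 26 = 22 -> W
  K (position 10) -> position (10+8) mod 26 = 18 -> S
  E (position 4) -> position (4+8) mod 26 = 12 -> M
Result: QVDWSM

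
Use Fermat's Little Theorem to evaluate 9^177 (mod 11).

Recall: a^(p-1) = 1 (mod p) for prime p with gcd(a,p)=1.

Step 1: Since 11 is prime, by Fermat's Little Theorem: 9^10 = 1 (mod 11).
Step 2: Reduce exponent: 177 mod 10 = 7.
Step 3: So 9^177 = 9^7 (mod 11).
Step 4: 9^7 mod 11 = 4.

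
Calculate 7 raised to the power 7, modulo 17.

Step 1: Compute 7^7 mod 17 step by step, reducing modulo 17 at each step.
  7^1 mod 17 = 7
  7^2 mod 17 = (7 * 7) mod 17 = 15
  7^3 mod 17 = (15 * 7) mod 17 = 3
  7^4 mod 17 = (3 * 7) mod 17 = 4
  7^5 mod 17 = (4 * 7) mod 17 = 11
  7^6 mod 17 = (11 * 7) mod 17 = 9
  7^7 mod 17 = (9 * 7) mod 17 = 12
Step 2: Result = 12.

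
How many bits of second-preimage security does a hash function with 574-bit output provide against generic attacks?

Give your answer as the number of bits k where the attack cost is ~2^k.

Step 1: The hash has a 574-bit output.
Step 2: Second-preimage resistance means: given a specific input x, it should be infeasible to find a different y with h(y) = h(x).
With a 574-bit output, a generic search for a second preimage costs about 2^574 evaluations (each trial matches the fixed target with probability 2^-574).
Step 3: Security level = 574 bits.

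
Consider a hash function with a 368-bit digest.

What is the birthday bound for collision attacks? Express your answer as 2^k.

Step 1: The birthday paradox gives collision probability ~50% after sqrt(2^n) = 2^(n/2) hashes.
Step 2: For 368-bit output: 2^(368/2) = 2^184.
Step 3: Approximately 2^184 hash computations needed.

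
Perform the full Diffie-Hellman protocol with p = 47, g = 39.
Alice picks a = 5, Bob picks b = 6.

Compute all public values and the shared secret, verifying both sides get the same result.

Step 1: A = g^a mod p = 39^5 mod 47 = 38.
Step 2: B = g^b mod p = 39^6 mod 47 = 25.
Step 3: Alice computes s = B^a mod p = 25^5 mod 47 = 12.
Step 4: Bob computes s = A^b mod p = 38^6 mod 47 = 12.
Both sides agree: shared secret = 12.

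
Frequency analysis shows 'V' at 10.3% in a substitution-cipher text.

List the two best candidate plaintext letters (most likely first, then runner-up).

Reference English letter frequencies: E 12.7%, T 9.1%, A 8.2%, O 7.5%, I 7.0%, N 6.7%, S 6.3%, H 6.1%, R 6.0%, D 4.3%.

Step 1: Observed frequency of 'V' is 10.3%.
Step 2: Compute distances to each reference frequency and sort:
  T (9.1%): difference = 1.2% <-- BEST
  A (8.2%): difference = 2.1% <-- RUNNER-UP
  E (12.7%): difference = 2.4%
  O (7.5%): difference = 2.8%
  I (7.0%): difference = 3.3%
Step 3: Most likely is 'T' (9.1%, diff 1.2%); second most likely is 'A' (8.2%, diff 2.1%).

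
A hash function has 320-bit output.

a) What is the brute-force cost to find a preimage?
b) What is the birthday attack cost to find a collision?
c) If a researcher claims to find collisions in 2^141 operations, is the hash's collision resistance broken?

Step 1: Preimage resistance requires brute-force of 2^320 operations.
Step 2: Collision resistance (birthday bound) = 2^(320/2) = 2^160.
Step 3: The claimed attack costs 2^141 operations.
Step 4: Since 2^141 < 2^160, the claimed attack beats the generic birthday bound, so collision resistance is broken.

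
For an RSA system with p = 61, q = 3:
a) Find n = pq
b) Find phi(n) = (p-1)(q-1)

Step 1: n = p * q = 61 * 3 = 183.
Step 2: phi(n) = (p-1)(q-1) = 60 * 2 = 120.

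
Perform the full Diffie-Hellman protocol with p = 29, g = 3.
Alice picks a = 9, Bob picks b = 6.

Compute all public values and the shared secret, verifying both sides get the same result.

Step 1: A = g^a mod p = 3^9 mod 29 = 21.
Step 2: B = g^b mod p = 3^6 mod 29 = 4.
Step 3: Alice computes s = B^a mod p = 4^9 mod 29 = 13.
Step 4: Bob computes s = A^b mod p = 21^6 mod 29 = 13.
Both sides agree: shared secret = 13.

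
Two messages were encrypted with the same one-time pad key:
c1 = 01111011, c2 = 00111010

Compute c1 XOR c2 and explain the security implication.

Step 1: c1 XOR c2 = (m1 XOR k) XOR (m2 XOR k).
Step 2: By XOR associativity/commutativity: = m1 XOR m2 XOR k XOR k = m1 XOR m2.
Step 3: 01111011 XOR 00111010 = 01000001 = 65.
Step 4: The key cancels out! An attacker learns m1 XOR m2 = 65, revealing the relationship between plaintexts.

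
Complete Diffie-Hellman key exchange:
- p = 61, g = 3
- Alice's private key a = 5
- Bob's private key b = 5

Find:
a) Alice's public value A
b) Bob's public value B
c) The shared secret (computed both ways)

Step 1: A = g^a mod p = 3^5 mod 61 = 60.
Step 2: B = g^b mod p = 3^5 mod 61 = 60.
Step 3: Alice computes s = B^a mod p = 60^5 mod 61 = 60.
Step 4: Bob computes s = A^b mod p = 60^5 mod 61 = 60.
Both sides agree: shared secret = 60.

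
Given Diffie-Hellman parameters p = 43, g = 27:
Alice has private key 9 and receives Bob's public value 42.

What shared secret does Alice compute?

Step 1: s = B^a mod p = 42^9 mod 43.
  42^1 mod 43 = 42
  42^2 mod 43 = (42 * 42) mod 43 = 1
  42^3 mod 43 = (1 * 42) mod 43 = 42
  42^4 mod 43 = (42 * 42) mod 43 = 1
  42^5 mod 43 = (1 * 42) mod 43 = 42
  42^6 mod 43 = (42 * 42) mod 43 = 1
  42^7 mod 43 = (1 * 42) mod 43 = 42
  42^8 mod 43 = (42 * 42) mod 43 = 1
  42^9 mod 43 = (1 * 42) mod 43 = 42
Result: shared secret = 42.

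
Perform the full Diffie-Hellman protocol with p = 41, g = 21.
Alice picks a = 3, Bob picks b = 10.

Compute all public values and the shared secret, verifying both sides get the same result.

Step 1: A = g^a mod p = 21^3 mod 41 = 36.
Step 2: B = g^b mod p = 21^10 mod 41 = 40.
Step 3: Alice computes s = B^a mod p = 40^3 mod 41 = 40.
Step 4: Bob computes s = A^b mod p = 36^10 mod 41 = 40.
Both sides agree: shared secret = 40.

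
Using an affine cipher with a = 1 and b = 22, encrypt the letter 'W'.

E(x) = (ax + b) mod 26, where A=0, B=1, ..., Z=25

Step 1: Convert 'W' to number: x = 22.
Step 2: E(22) = (1 * 22 + 22) mod 26 = 44 mod 26 = 18.
Step 3: Convert 18 back to letter: S.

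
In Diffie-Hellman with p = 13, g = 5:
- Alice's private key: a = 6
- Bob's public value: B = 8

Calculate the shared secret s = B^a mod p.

Step 1: s = B^a mod p = 8^6 mod 13.
  8^1 mod 13 = 8
  8^2 mod 13 = (8 * 8) mod 13 = 12
  8^3 mod 13 = (12 * 8) mod 13 = 5
  8^4 mod 13 = (5 * 8) mod 13 = 1
  8^5 mod 13 = (1 * 8) mod 13 = 8
  8^6 mod 13 = (8 * 8) mod 13 = 12
Result: shared secret = 12.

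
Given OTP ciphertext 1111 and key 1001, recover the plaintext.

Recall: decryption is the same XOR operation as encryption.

Step 1: XOR ciphertext with key:
  Ciphertext: 1111
  Key:        1001
  XOR:        0110
Step 2: Plaintext = 0110 = 6 in decimal.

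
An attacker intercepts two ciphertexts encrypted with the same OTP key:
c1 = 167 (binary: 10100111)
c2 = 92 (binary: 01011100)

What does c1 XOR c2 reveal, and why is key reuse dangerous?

Step 1: c1 XOR c2 = (m1 XOR k) XOR (m2 XOR k).
Step 2: By XOR associativity/commutativity: = m1 XOR m2 XOR k XOR k = m1 XOR m2.
Step 3: 10100111 XOR 01011100 = 11111011 = 251.
Step 4: The key cancels out! An attacker learns m1 XOR m2 = 251, revealing the relationship between plaintexts.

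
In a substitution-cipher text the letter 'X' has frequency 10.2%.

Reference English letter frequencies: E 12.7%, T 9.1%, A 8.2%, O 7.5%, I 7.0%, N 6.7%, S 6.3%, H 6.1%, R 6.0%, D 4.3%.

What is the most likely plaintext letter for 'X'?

Step 1: The observed frequency is 10.2%.
Step 2: Compare with English frequencies:
  E: 12.7% (difference: 2.5%)
  T: 9.1% (difference: 1.1%) <-- closest
  A: 8.2% (difference: 2.0%)
  O: 7.5% (difference: 2.7%)
  I: 7.0% (difference: 3.2%)
  N: 6.7% (difference: 3.5%)
  S: 6.3% (difference: 3.9%)
  H: 6.1% (difference: 4.1%)
  R: 6.0% (difference: 4.2%)
  D: 4.3% (difference: 5.9%)
Step 3: 'X' most likely represents 'T' (frequency 9.1%).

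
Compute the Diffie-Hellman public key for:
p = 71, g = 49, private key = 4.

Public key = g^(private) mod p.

Step 1: A = g^a mod p = 49^4 mod 71.
  49^1 mod 71 = 49
  49^2 mod 71 = (49 * 49) mod 71 = 58
  49^3 mod 71 = (58 * 49) mod 71 = 2
  49^4 mod 71 = (2 * 49) mod 71 = 27
Result: A = 27.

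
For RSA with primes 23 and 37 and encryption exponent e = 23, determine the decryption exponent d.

Step 1: n = 23 * 37 = 851.
Step 2: phi(n) = 22 * 36 = 792.
Step 3: Find d such that 23 * d = 1 (mod 792).
Step 4: d = 23^(-1) mod 792 = 551.
Verification: 23 * 551 = 12673 = 16 * 792 + 1.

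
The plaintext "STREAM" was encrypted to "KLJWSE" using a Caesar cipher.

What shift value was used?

Step 1: Compare first letters: S (position 18) -> K (position 10).
Step 2: Shift = (10 - 18) mod 26 = 18.
The shift value is 18.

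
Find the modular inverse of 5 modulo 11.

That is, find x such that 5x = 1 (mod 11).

Step 1: We need x such that 5 * x = 1 (mod 11).
Step 2: Using the extended Euclidean algorithm or trial:
  5 * 9 = 45 = 4 * 11 + 1.
Step 3: Since 45 mod 11 = 1, the inverse is x = 9.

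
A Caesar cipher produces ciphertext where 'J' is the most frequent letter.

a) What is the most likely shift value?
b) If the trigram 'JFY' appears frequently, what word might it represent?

Step 1: In English, 'E' is the most frequent letter (12.7%).
Step 2: The most frequent ciphertext letter is 'J' (position 9).
Step 3: Shift = (9 - 4) mod 26 = 5.
Step 4: Decrypt 'JFY' by shifting back 5:
  J -> E
  F -> A
  Y -> T
Step 5: 'JFY' decrypts to 'EAT'.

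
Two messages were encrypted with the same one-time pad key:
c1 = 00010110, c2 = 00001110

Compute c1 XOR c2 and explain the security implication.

Step 1: c1 XOR c2 = (m1 XOR k) XOR (m2 XOR k).
Step 2: By XOR associativity/commutativity: = m1 XOR m2 XOR k XOR k = m1 XOR m2.
Step 3: 00010110 XOR 00001110 = 00011000 = 24.
Step 4: The key cancels out! An attacker learns m1 XOR m2 = 24, revealing the relationship between plaintexts.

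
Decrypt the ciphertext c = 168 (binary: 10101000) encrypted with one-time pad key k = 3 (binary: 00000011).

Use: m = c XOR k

Step 1: XOR ciphertext with key:
  Ciphertext: 10101000
  Key:        00000011
  XOR:        10101011
Step 2: Plaintext = 10101011 = 171 in decimal.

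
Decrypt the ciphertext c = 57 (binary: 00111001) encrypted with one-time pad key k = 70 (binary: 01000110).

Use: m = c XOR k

Step 1: XOR ciphertext with key:
  Ciphertext: 00111001
  Key:        01000110
  XOR:        01111111
Step 2: Plaintext = 01111111 = 127 in decimal.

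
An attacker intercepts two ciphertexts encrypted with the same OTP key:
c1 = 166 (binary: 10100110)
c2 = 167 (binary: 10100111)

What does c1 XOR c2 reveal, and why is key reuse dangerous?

Step 1: c1 XOR c2 = (m1 XOR k) XOR (m2 XOR k).
Step 2: By XOR associativity/commutativity: = m1 XOR m2 XOR k XOR k = m1 XOR m2.
Step 3: 10100110 XOR 10100111 = 00000001 = 1.
Step 4: The key cancels out! An attacker learns m1 XOR m2 = 1, revealing the relationship between plaintexts.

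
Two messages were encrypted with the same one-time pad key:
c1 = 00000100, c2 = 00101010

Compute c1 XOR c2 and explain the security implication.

Step 1: c1 XOR c2 = (m1 XOR k) XOR (m2 XOR k).
Step 2: By XOR associativity/commutativity: = m1 XOR m2 XOR k XOR k = m1 XOR m2.
Step 3: 00000100 XOR 00101010 = 00101110 = 46.
Step 4: The key cancels out! An attacker learns m1 XOR m2 = 46, revealing the relationship between plaintexts.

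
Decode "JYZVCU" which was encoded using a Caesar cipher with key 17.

Step 1: Reverse the shift by subtracting 17 from each letter position.
  J (position 9) -> position (9-17) mod 26 = 18 -> S
  Y (position 24) -> position (24-17) mod 26 = 7 -> H
  Z (position 25) -> position (25-17) mod 26 = 8 -> I
  V (position 21) -> position (21-17) mod 26 = 4 -> E
  C (position 2) -> position (2-17) mod 26 = 11 -> L
  U (position 20) -> position (20-17) mod 26 = 3 -> D
Decrypted message: SHIELD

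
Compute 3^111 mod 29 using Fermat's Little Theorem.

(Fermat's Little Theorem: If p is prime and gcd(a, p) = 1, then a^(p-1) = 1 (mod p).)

Step 1: Since 29 is prime, by Fermat's Little Theorem: 3^28 = 1 (mod 29).
Step 2: Reduce exponent: 111 mod 28 = 27.
Step 3: So 3^111 = 3^27 (mod 29).
Step 4: 3^27 mod 29 = 10.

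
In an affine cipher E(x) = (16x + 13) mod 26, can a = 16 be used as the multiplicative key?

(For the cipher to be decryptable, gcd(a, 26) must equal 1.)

Step 1: Compute gcd(16, 26).
Step 2: gcd(16, 26) = 2.
Since gcd = 2 != 1, 16 shares a common factor with 26, so it cannot be used.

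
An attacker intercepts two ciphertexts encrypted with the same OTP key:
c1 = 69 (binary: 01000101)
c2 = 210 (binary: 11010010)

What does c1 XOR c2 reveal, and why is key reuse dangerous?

Step 1: c1 XOR c2 = (m1 XOR k) XOR (m2 XOR k).
Step 2: By XOR associativity/commutativity: = m1 XOR m2 XOR k XOR k = m1 XOR m2.
Step 3: 01000101 XOR 11010010 = 10010111 = 151.
Step 4: The key cancels out! An attacker learns m1 XOR m2 = 151, revealing the relationship between plaintexts.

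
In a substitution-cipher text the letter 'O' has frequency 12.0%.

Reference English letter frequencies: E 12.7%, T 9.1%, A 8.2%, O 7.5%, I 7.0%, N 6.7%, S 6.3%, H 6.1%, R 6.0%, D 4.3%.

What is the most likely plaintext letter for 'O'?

Step 1: The observed frequency is 12.0%.
Step 2: Compare with English frequencies:
  E: 12.7% (difference: 0.7%) <-- closest
  T: 9.1% (difference: 2.9%)
  A: 8.2% (difference: 3.8%)
  O: 7.5% (difference: 4.5%)
  I: 7.0% (difference: 5.0%)
  N: 6.7% (difference: 5.3%)
  S: 6.3% (difference: 5.7%)
  H: 6.1% (difference: 5.9%)
  R: 6.0% (difference: 6.0%)
  D: 4.3% (difference: 7.7%)
Step 3: 'O' most likely represents 'E' (frequency 12.7%).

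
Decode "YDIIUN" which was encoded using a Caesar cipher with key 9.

Step 1: Reverse the shift by subtracting 9 from each letter position.
  Y (position 24) -> position (24-9) mod 26 = 15 -> P
  D (position 3) -> position (3-9) mod 26 = 20 -> U
  I (position 8) -> position (8-9) mod 26 = 25 -> Z
  I (position 8) -> position (8-9) mod 26 = 25 -> Z
  U (position 20) -> position (20-9) mod 26 = 11 -> L
  N (position 13) -> position (13-9) mod 26 = 4 -> E
Decrypted message: PUZZLE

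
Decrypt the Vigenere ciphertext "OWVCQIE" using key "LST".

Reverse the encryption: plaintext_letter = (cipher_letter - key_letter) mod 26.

Step 1: Extend key: LSTLSTL
Step 2: Decrypt each letter (c - k) mod 26:
  O(14) - L(11) = (14-11) mod 26 = 3 = D
  W(22) - S(18) = (22-18) mod 26 = 4 = E
  V(21) - T(19) = (21-19) mod 26 = 2 = C
  C(2) - L(11) = (2-11) mod 26 = 17 = R
  Q(16) - S(18) = (16-18) mod 26 = 24 = Y
  I(8) - T(19) = (8-19) mod 26 = 15 = P
  E(4) - L(11) = (4-11) mod 26 = 19 = T
Plaintext: DECRYPT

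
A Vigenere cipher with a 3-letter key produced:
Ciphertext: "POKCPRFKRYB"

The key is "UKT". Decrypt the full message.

Step 1: Key 'UKT' has length 3. Extended key: UKTUKTUKTUK
Step 2: Decrypt each position:
  P(15) - U(20) = 21 = V
  O(14) - K(10) = 4 = E
  K(10) - T(19) = 17 = R
  C(2) - U(20) = 8 = I
  P(15) - K(10) = 5 = F
  R(17) - T(19) = 24 = Y
  F(5) - U(20) = 11 = L
  K(10) - K(10) = 0 = A
  R(17) - T(19) = 24 = Y
  Y(24) - U(20) = 4 = E
  B(1) - K(10) = 17 = R
Plaintext: VERIFYLAYER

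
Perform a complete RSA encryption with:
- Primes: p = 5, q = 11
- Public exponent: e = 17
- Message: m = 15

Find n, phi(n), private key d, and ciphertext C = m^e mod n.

Step 1: n = 5 * 11 = 55.
Step 2: phi(n) = (5-1)(11-1) = 4 * 10 = 40.
Step 3: Find d = 17^(-1) mod 40 = 33.
  Verify: 17 * 33 = 561 = 1 (mod 40).
Step 4: C = 15^17 mod 55 = 5.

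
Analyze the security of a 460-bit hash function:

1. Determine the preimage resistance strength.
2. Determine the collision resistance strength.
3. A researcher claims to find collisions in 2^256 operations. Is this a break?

Step 1: Preimage resistance requires brute-force of 2^460 operations.
Step 2: Collision resistance (birthday bound) = 2^(460/2) = 2^230.
Step 3: The claimed attack costs 2^256 operations.
Step 4: Since 2^256 >= 2^230, the claimed attack is no faster than the generic birthday attack, so this does not break collision resistance.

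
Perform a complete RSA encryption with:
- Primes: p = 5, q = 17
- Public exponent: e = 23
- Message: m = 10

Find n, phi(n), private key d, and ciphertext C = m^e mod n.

Step 1: n = 5 * 17 = 85.
Step 2: phi(n) = (5-1)(17-1) = 4 * 16 = 64.
Step 3: Find d = 23^(-1) mod 64 = 39.
  Verify: 23 * 39 = 897 = 1 (mod 64).
Step 4: C = 10^23 mod 85 = 5.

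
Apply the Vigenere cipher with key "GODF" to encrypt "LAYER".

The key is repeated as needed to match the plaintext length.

Step 1: Repeat key to match plaintext length:
  Plaintext: LAYER
  Key:       GODFG
Step 2: Encrypt each letter:
  L(11) + G(6) = (11+6) mod 26 = 17 = R
  A(0) + O(14) = (0+14) mod 26 = 14 = O
  Y(24) + D(3) = (24+3) mod 26 = 1 = B
  E(4) + F(5) = (4+5) mod 26 = 9 = J
  R(17) + G(6) = (17+6) mod 26 = 23 = X
Ciphertext: ROBJX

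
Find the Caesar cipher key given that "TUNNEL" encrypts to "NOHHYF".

Step 1: Compare first letters: T (position 19) -> N (position 13).
Step 2: Shift = (13 - 19) mod 26 = 20.
The shift value is 20.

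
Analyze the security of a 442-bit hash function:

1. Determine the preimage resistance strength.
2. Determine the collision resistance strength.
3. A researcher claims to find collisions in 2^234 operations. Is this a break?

Step 1: Preimage resistance requires brute-force of 2^442 operations.
Step 2: Collision resistance (birthday bound) = 2^(442/2) = 2^221.
Step 3: The claimed attack costs 2^234 operations.
Step 4: Since 2^234 >= 2^221, the claimed attack is no faster than the generic birthday attack, so this does not break collision resistance.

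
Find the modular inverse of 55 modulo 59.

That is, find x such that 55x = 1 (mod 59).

Step 1: We need x such that 55 * x = 1 (mod 59).
Step 2: Using the extended Euclidean algorithm or trial:
  55 * 44 = 2420 = 41 * 59 + 1.
Step 3: Since 2420 mod 59 = 1, the inverse is x = 44.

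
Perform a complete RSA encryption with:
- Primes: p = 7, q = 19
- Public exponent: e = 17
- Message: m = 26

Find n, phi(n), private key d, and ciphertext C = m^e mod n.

Step 1: n = 7 * 19 = 133.
Step 2: phi(n) = (7-1)(19-1) = 6 * 18 = 108.
Step 3: Find d = 17^(-1) mod 108 = 89.
  Verify: 17 * 89 = 1513 = 1 (mod 108).
Step 4: C = 26^17 mod 133 = 87.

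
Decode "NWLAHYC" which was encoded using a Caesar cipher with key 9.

Step 1: Reverse the shift by subtracting 9 from each letter position.
  N (position 13) -> position (13-9) mod 26 = 4 -> E
  W (position 22) -> position (22-9) mod 26 = 13 -> N
  L (position 11) -> position (11-9) mod 26 = 2 -> C
  A (position 0) -> position (0-9) mod 26 = 17 -> R
  H (position 7) -> position (7-9) mod 26 = 24 -> Y
  Y (position 24) -> position (24-9) mod 26 = 15 -> P
  C (position 2) -> position (2-9) mod 26 = 19 -> T
Decrypted message: ENCRYPT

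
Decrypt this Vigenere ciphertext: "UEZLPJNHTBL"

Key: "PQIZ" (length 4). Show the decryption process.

Step 1: Key 'PQIZ' has length 4. Extended key: PQIZPQIZPQI
Step 2: Decrypt each position:
  U(20) - P(15) = 5 = F
  E(4) - Q(16) = 14 = O
  Z(25) - I(8) = 17 = R
  L(11) - Z(25) = 12 = M
  P(15) - P(15) = 0 = A
  J(9) - Q(16) = 19 = T
  N(13) - I(8) = 5 = F
  H(7) - Z(25) = 8 = I
  T(19) - P(15) = 4 = E
  B(1) - Q(16) = 11 = L
  L(11) - I(8) = 3 = D
Plaintext: FORMATFIELD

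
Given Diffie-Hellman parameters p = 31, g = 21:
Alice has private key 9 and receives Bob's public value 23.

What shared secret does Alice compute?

Step 1: s = B^a mod p = 23^9 mod 31.
  23^1 mod 31 = 23
  23^2 mod 31 = (23 * 23) mod 31 = 2
  23^3 mod 31 = (2 * 23) mod 31 = 15
  23^4 mod 31 = (15 * 23) mod 31 = 4
  23^5 mod 31 = (4 * 23) mod 31 = 30
  23^6 mod 31 = (30 * 23) mod 31 = 8
  23^7 mod 31 = (8 * 23) mod 31 = 29
  23^8 mod 31 = (29 * 23) mod 31 = 16
  23^9 mod 31 = (16 * 23) mod 31 = 27
Result: shared secret = 27.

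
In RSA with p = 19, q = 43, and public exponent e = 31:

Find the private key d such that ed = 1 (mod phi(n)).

Step 1: n = 19 * 43 = 817.
Step 2: phi(n) = 18 * 42 = 756.
Step 3: Find d such that 31 * d = 1 (mod 756).
Step 4: d = 31^(-1) mod 756 = 439.
Verification: 31 * 439 = 13609 = 18 * 756 + 1.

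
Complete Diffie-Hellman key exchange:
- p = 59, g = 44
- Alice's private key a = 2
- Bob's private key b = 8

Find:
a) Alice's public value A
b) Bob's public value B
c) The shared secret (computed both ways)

Step 1: A = g^a mod p = 44^2 mod 59 = 48.
Step 2: B = g^b mod p = 44^8 mod 59 = 9.
Step 3: Alice computes s = B^a mod p = 9^2 mod 59 = 22.
Step 4: Bob computes s = A^b mod p = 48^8 mod 59 = 22.
Both sides agree: shared secret = 22.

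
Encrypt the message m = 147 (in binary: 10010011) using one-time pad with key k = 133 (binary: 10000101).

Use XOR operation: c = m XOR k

Step 1: Write out the XOR operation bit by bit:
  Message: 10010011
  Key:     10000101
  XOR:     00010110
Step 2: Convert to decimal: 00010110 = 22.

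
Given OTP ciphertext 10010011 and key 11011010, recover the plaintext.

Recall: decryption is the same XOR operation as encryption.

Step 1: XOR ciphertext with key:
  Ciphertext: 10010011
  Key:        11011010
  XOR:        01001001
Step 2: Plaintext = 01001001 = 73 in decimal.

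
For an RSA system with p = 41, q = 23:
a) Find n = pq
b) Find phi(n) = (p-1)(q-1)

Step 1: n = p * q = 41 * 23 = 943.
Step 2: phi(n) = (p-1)(q-1) = 40 * 22 = 880.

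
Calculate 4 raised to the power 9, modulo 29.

Step 1: Compute 4^9 mod 29 step by step, reducing modulo 29 at each step.
  4^1 mod 29 = 4
  4^2 mod 29 = (4 * 4) mod 29 = 16
  4^3 mod 29 = (16 * 4) mod 29 = 6
  4^4 mod 29 = (6 * 4) mod 29 = 24
  4^5 mod 29 = (24 * 4) mod 29 = 9
  4^6 mod 29 = (9 * 4) mod 29 = 7
  4^7 mod 29 = (7 * 4) mod 29 = 28
  4^8 mod 29 = (28 * 4) mod 29 = 25
  4^9 mod 29 = (25 * 4) mod 29 = 13
Step 2: Result = 13.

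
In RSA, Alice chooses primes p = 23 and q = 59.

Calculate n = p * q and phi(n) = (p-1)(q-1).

Step 1: n = p * q = 23 * 59 = 1357.
Step 2: phi(n) = (p-1)(q-1) = 22 * 58 = 1276.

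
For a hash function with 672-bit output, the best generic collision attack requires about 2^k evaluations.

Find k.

Step 1: The hash has a 672-bit output.
Step 2: Collision resistance means it should be infeasible to find any x != y with h(x) = h(y).
By the birthday bound, a generic collision search succeeds after about sqrt(2^672) = 2^(672/2) = 2^336 evaluations.
Step 3: Security level = 336 bits.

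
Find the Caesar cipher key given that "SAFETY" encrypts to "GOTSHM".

Step 1: Compare first letters: S (position 18) -> G (position 6).
Step 2: Shift = (6 - 18) mod 26 = 14.
The shift value is 14.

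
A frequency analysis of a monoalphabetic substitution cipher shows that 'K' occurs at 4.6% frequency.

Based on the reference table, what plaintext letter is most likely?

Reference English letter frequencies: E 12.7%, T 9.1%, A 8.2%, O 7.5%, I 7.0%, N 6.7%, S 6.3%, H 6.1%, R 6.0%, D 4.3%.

Step 1: The observed frequency is 4.6%.
Step 2: Compare with English frequencies:
  E: 12.7% (difference: 8.1%)
  T: 9.1% (difference: 4.5%)
  A: 8.2% (difference: 3.6%)
  O: 7.5% (difference: 2.9%)
  I: 7.0% (difference: 2.4%)
  N: 6.7% (difference: 2.1%)
  S: 6.3% (difference: 1.7%)
  H: 6.1% (difference: 1.5%)
  R: 6.0% (difference: 1.4%)
  D: 4.3% (difference: 0.3%) <-- closest
Step 3: 'K' most likely represents 'D' (frequency 4.3%).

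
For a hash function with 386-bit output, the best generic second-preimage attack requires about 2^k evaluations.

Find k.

Step 1: The hash has a 386-bit output.
Step 2: Second-preimage resistance means: given a specific input x, it should be infeasible to find a different y with h(y) = h(x).
With a 386-bit output, a generic search for a second preimage costs about 2^386 evaluations (each trial matches the fixed target with probability 2^-386).
Step 3: Security level = 386 bits.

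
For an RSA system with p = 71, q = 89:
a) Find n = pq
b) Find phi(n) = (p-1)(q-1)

Step 1: n = p * q = 71 * 89 = 6319.
Step 2: phi(n) = (p-1)(q-1) = 70 * 88 = 6160.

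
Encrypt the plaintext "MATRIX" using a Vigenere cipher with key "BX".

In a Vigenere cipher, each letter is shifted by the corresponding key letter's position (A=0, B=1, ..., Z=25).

Step 1: Repeat key to match plaintext length:
  Plaintext: MATRIX
  Key:       BXBXBX
Step 2: Encrypt each letter:
  M(12) + B(1) = (12+1) mod 26 = 13 = N
  A(0) + X(23) = (0+23) mod 26 = 23 = X
  T(19) + B(1) = (19+1) mod 26 = 20 = U
  R(17) + X(23) = (17+23) mod 26 = 14 = O
  I(8) + B(1) = (8+1) mod 26 = 9 = J
  X(23) + X(23) = (23+23) mod 26 = 20 = U
Ciphertext: NXUOJU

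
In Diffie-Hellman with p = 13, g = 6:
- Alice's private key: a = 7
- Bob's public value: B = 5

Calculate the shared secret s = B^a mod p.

Step 1: s = B^a mod p = 5^7 mod 13.
  5^1 mod 13 = 5
  5^2 mod 13 = (5 * 5) mod 13 = 12
  5^3 mod 13 = (12 * 5) mod 13 = 8
  5^4 mod 13 = (8 * 5) mod 13 = 1
  5^5 mod 13 = (1 * 5) mod 13 = 5
  5^6 mod 13 = (5 * 5) mod 13 = 12
  5^7 mod 13 = (12 * 5) mod 13 = 8
Result: shared secret = 8.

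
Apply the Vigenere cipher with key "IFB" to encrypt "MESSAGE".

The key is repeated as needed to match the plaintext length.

Step 1: Repeat key to match plaintext length:
  Plaintext: MESSAGE
  Key:       IFBIFBI
Step 2: Encrypt each letter:
  M(12) + I(8) = (12+8) mod 26 = 20 = U
  E(4) + F(5) = (4+5) mod 26 = 9 = J
  S(18) + B(1) = (18+1) mod 26 = 19 = T
  S(18) + I(8) = (18+8) mod 26 = 0 = A
  A(0) + F(5) = (0+5) mod 26 = 5 = F
  G(6) + B(1) = (6+1) mod 26 = 7 = H
  E(4) + I(8) = (4+8) mod 26 = 12 = M
Ciphertext: UJTAFHM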